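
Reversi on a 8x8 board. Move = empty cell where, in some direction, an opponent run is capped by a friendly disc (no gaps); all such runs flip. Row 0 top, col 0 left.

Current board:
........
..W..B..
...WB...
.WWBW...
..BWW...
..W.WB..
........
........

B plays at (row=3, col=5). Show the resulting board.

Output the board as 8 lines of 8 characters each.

Place B at (3,5); scan 8 dirs for brackets.
Dir NW: first cell 'B' (not opp) -> no flip
Dir N: first cell '.' (not opp) -> no flip
Dir NE: first cell '.' (not opp) -> no flip
Dir W: opp run (3,4) capped by B -> flip
Dir E: first cell '.' (not opp) -> no flip
Dir SW: opp run (4,4), next='.' -> no flip
Dir S: first cell '.' (not opp) -> no flip
Dir SE: first cell '.' (not opp) -> no flip
All flips: (3,4)

Answer: ........
..W..B..
...WB...
.WWBBB..
..BWW...
..W.WB..
........
........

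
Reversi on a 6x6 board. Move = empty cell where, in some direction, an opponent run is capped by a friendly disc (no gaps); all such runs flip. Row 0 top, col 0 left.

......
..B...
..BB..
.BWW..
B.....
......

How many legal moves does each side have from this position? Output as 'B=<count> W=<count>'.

-- B to move --
(2,1): no bracket -> illegal
(2,4): no bracket -> illegal
(3,4): flips 2 -> legal
(4,1): flips 1 -> legal
(4,2): flips 1 -> legal
(4,3): flips 1 -> legal
(4,4): flips 1 -> legal
B mobility = 5
-- W to move --
(0,1): no bracket -> illegal
(0,2): flips 2 -> legal
(0,3): no bracket -> illegal
(1,1): flips 1 -> legal
(1,3): flips 1 -> legal
(1,4): flips 1 -> legal
(2,0): no bracket -> illegal
(2,1): no bracket -> illegal
(2,4): no bracket -> illegal
(3,0): flips 1 -> legal
(3,4): no bracket -> illegal
(4,1): no bracket -> illegal
(4,2): no bracket -> illegal
(5,0): no bracket -> illegal
(5,1): no bracket -> illegal
W mobility = 5

Answer: B=5 W=5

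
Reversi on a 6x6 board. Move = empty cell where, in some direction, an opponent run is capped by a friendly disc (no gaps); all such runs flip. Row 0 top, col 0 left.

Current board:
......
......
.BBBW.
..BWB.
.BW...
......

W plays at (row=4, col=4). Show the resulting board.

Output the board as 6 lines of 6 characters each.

Place W at (4,4); scan 8 dirs for brackets.
Dir NW: first cell 'W' (not opp) -> no flip
Dir N: opp run (3,4) capped by W -> flip
Dir NE: first cell '.' (not opp) -> no flip
Dir W: first cell '.' (not opp) -> no flip
Dir E: first cell '.' (not opp) -> no flip
Dir SW: first cell '.' (not opp) -> no flip
Dir S: first cell '.' (not opp) -> no flip
Dir SE: first cell '.' (not opp) -> no flip
All flips: (3,4)

Answer: ......
......
.BBBW.
..BWW.
.BW.W.
......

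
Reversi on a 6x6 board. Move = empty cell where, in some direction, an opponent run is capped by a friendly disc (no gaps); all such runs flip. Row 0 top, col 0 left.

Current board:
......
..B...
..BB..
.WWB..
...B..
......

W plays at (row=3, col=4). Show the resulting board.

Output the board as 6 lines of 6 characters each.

Answer: ......
..B...
..BB..
.WWWW.
...B..
......

Derivation:
Place W at (3,4); scan 8 dirs for brackets.
Dir NW: opp run (2,3) (1,2), next='.' -> no flip
Dir N: first cell '.' (not opp) -> no flip
Dir NE: first cell '.' (not opp) -> no flip
Dir W: opp run (3,3) capped by W -> flip
Dir E: first cell '.' (not opp) -> no flip
Dir SW: opp run (4,3), next='.' -> no flip
Dir S: first cell '.' (not opp) -> no flip
Dir SE: first cell '.' (not opp) -> no flip
All flips: (3,3)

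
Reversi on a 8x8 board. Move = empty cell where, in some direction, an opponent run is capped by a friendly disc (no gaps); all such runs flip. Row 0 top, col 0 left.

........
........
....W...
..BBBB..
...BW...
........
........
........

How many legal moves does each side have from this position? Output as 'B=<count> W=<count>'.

-- B to move --
(1,3): flips 1 -> legal
(1,4): flips 1 -> legal
(1,5): flips 1 -> legal
(2,3): no bracket -> illegal
(2,5): no bracket -> illegal
(4,5): flips 1 -> legal
(5,3): flips 1 -> legal
(5,4): flips 1 -> legal
(5,5): flips 1 -> legal
B mobility = 7
-- W to move --
(2,1): no bracket -> illegal
(2,2): flips 1 -> legal
(2,3): no bracket -> illegal
(2,5): no bracket -> illegal
(2,6): flips 1 -> legal
(3,1): no bracket -> illegal
(3,6): no bracket -> illegal
(4,1): no bracket -> illegal
(4,2): flips 2 -> legal
(4,5): no bracket -> illegal
(4,6): flips 1 -> legal
(5,2): no bracket -> illegal
(5,3): no bracket -> illegal
(5,4): no bracket -> illegal
W mobility = 4

Answer: B=7 W=4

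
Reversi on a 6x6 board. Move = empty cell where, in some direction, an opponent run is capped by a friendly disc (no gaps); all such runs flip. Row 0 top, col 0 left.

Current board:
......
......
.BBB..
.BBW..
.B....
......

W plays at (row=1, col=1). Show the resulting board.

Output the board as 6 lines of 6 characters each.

Answer: ......
.W....
.BWB..
.BBW..
.B....
......

Derivation:
Place W at (1,1); scan 8 dirs for brackets.
Dir NW: first cell '.' (not opp) -> no flip
Dir N: first cell '.' (not opp) -> no flip
Dir NE: first cell '.' (not opp) -> no flip
Dir W: first cell '.' (not opp) -> no flip
Dir E: first cell '.' (not opp) -> no flip
Dir SW: first cell '.' (not opp) -> no flip
Dir S: opp run (2,1) (3,1) (4,1), next='.' -> no flip
Dir SE: opp run (2,2) capped by W -> flip
All flips: (2,2)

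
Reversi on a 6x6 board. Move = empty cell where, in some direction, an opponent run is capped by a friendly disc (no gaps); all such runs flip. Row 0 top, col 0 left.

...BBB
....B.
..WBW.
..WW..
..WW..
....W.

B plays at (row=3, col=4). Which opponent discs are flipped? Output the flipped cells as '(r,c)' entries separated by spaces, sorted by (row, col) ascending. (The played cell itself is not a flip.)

Dir NW: first cell 'B' (not opp) -> no flip
Dir N: opp run (2,4) capped by B -> flip
Dir NE: first cell '.' (not opp) -> no flip
Dir W: opp run (3,3) (3,2), next='.' -> no flip
Dir E: first cell '.' (not opp) -> no flip
Dir SW: opp run (4,3), next='.' -> no flip
Dir S: first cell '.' (not opp) -> no flip
Dir SE: first cell '.' (not opp) -> no flip

Answer: (2,4)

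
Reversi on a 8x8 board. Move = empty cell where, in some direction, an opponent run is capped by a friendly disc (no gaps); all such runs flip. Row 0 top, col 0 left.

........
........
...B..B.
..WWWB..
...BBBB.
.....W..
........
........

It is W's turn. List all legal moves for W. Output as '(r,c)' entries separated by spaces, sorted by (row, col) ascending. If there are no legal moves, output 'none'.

Answer: (1,2) (1,3) (1,4) (2,5) (3,6) (3,7) (5,2) (5,3) (5,4) (5,6)

Derivation:
(1,2): flips 1 -> legal
(1,3): flips 1 -> legal
(1,4): flips 1 -> legal
(1,5): no bracket -> illegal
(1,6): no bracket -> illegal
(1,7): no bracket -> illegal
(2,2): no bracket -> illegal
(2,4): no bracket -> illegal
(2,5): flips 2 -> legal
(2,7): no bracket -> illegal
(3,6): flips 1 -> legal
(3,7): flips 1 -> legal
(4,2): no bracket -> illegal
(4,7): no bracket -> illegal
(5,2): flips 1 -> legal
(5,3): flips 1 -> legal
(5,4): flips 2 -> legal
(5,6): flips 1 -> legal
(5,7): no bracket -> illegal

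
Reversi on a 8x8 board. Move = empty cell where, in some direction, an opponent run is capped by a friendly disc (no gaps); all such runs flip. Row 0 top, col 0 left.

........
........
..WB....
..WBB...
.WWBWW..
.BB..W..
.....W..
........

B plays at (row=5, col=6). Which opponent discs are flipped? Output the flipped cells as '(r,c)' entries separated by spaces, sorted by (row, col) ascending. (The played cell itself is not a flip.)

Answer: (4,5)

Derivation:
Dir NW: opp run (4,5) capped by B -> flip
Dir N: first cell '.' (not opp) -> no flip
Dir NE: first cell '.' (not opp) -> no flip
Dir W: opp run (5,5), next='.' -> no flip
Dir E: first cell '.' (not opp) -> no flip
Dir SW: opp run (6,5), next='.' -> no flip
Dir S: first cell '.' (not opp) -> no flip
Dir SE: first cell '.' (not opp) -> no flip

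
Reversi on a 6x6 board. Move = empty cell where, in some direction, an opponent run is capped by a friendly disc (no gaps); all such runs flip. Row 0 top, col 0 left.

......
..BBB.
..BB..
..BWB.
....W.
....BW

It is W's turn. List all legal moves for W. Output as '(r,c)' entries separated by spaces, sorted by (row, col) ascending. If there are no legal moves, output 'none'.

(0,1): no bracket -> illegal
(0,2): no bracket -> illegal
(0,3): flips 2 -> legal
(0,4): no bracket -> illegal
(0,5): no bracket -> illegal
(1,1): flips 1 -> legal
(1,5): no bracket -> illegal
(2,1): no bracket -> illegal
(2,4): flips 1 -> legal
(2,5): no bracket -> illegal
(3,1): flips 1 -> legal
(3,5): flips 1 -> legal
(4,1): no bracket -> illegal
(4,2): no bracket -> illegal
(4,3): no bracket -> illegal
(4,5): no bracket -> illegal
(5,3): flips 1 -> legal

Answer: (0,3) (1,1) (2,4) (3,1) (3,5) (5,3)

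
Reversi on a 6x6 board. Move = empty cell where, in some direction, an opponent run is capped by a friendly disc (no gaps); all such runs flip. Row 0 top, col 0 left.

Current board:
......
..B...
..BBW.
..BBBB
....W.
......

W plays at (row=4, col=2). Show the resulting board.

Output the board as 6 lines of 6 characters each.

Place W at (4,2); scan 8 dirs for brackets.
Dir NW: first cell '.' (not opp) -> no flip
Dir N: opp run (3,2) (2,2) (1,2), next='.' -> no flip
Dir NE: opp run (3,3) capped by W -> flip
Dir W: first cell '.' (not opp) -> no flip
Dir E: first cell '.' (not opp) -> no flip
Dir SW: first cell '.' (not opp) -> no flip
Dir S: first cell '.' (not opp) -> no flip
Dir SE: first cell '.' (not opp) -> no flip
All flips: (3,3)

Answer: ......
..B...
..BBW.
..BWBB
..W.W.
......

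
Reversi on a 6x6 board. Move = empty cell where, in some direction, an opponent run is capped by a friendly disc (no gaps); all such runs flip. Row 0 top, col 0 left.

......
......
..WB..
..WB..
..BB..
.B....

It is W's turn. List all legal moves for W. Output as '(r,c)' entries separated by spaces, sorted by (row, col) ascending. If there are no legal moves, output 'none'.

Answer: (1,4) (2,4) (3,4) (4,4) (5,2) (5,4)

Derivation:
(1,2): no bracket -> illegal
(1,3): no bracket -> illegal
(1,4): flips 1 -> legal
(2,4): flips 1 -> legal
(3,1): no bracket -> illegal
(3,4): flips 1 -> legal
(4,0): no bracket -> illegal
(4,1): no bracket -> illegal
(4,4): flips 1 -> legal
(5,0): no bracket -> illegal
(5,2): flips 1 -> legal
(5,3): no bracket -> illegal
(5,4): flips 1 -> legal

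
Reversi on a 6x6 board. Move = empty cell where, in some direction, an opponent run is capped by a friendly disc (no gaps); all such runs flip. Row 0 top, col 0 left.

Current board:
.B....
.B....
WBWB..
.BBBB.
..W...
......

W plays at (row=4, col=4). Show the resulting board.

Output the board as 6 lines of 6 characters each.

Place W at (4,4); scan 8 dirs for brackets.
Dir NW: opp run (3,3) capped by W -> flip
Dir N: opp run (3,4), next='.' -> no flip
Dir NE: first cell '.' (not opp) -> no flip
Dir W: first cell '.' (not opp) -> no flip
Dir E: first cell '.' (not opp) -> no flip
Dir SW: first cell '.' (not opp) -> no flip
Dir S: first cell '.' (not opp) -> no flip
Dir SE: first cell '.' (not opp) -> no flip
All flips: (3,3)

Answer: .B....
.B....
WBWB..
.BBWB.
..W.W.
......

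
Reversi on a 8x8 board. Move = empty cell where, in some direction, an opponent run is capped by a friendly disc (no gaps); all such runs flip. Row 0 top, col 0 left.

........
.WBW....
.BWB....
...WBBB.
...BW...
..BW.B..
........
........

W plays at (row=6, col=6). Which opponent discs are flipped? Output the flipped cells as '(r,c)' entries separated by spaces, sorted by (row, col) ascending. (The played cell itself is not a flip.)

Dir NW: opp run (5,5) capped by W -> flip
Dir N: first cell '.' (not opp) -> no flip
Dir NE: first cell '.' (not opp) -> no flip
Dir W: first cell '.' (not opp) -> no flip
Dir E: first cell '.' (not opp) -> no flip
Dir SW: first cell '.' (not opp) -> no flip
Dir S: first cell '.' (not opp) -> no flip
Dir SE: first cell '.' (not opp) -> no flip

Answer: (5,5)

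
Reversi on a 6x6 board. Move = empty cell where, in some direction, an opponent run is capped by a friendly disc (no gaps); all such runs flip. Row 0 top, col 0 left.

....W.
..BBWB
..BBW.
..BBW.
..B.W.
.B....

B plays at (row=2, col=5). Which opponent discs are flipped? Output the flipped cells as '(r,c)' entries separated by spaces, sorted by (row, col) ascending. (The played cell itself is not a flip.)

Answer: (2,4)

Derivation:
Dir NW: opp run (1,4), next='.' -> no flip
Dir N: first cell 'B' (not opp) -> no flip
Dir NE: edge -> no flip
Dir W: opp run (2,4) capped by B -> flip
Dir E: edge -> no flip
Dir SW: opp run (3,4), next='.' -> no flip
Dir S: first cell '.' (not opp) -> no flip
Dir SE: edge -> no flip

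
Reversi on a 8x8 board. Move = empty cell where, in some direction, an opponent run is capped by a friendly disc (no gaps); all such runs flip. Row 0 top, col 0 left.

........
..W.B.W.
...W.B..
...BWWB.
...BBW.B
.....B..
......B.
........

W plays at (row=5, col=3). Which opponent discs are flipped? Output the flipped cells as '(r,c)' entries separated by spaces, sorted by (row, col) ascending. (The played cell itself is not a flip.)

Dir NW: first cell '.' (not opp) -> no flip
Dir N: opp run (4,3) (3,3) capped by W -> flip
Dir NE: opp run (4,4) capped by W -> flip
Dir W: first cell '.' (not opp) -> no flip
Dir E: first cell '.' (not opp) -> no flip
Dir SW: first cell '.' (not opp) -> no flip
Dir S: first cell '.' (not opp) -> no flip
Dir SE: first cell '.' (not opp) -> no flip

Answer: (3,3) (4,3) (4,4)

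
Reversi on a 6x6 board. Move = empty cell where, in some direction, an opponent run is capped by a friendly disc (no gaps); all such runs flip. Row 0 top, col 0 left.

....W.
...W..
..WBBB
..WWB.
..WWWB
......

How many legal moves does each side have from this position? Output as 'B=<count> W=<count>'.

Answer: B=9 W=3

Derivation:
-- B to move --
(0,2): flips 1 -> legal
(0,3): flips 1 -> legal
(0,5): no bracket -> illegal
(1,1): no bracket -> illegal
(1,2): no bracket -> illegal
(1,4): no bracket -> illegal
(1,5): no bracket -> illegal
(2,1): flips 1 -> legal
(3,1): flips 2 -> legal
(3,5): no bracket -> illegal
(4,1): flips 4 -> legal
(5,1): flips 2 -> legal
(5,2): flips 1 -> legal
(5,3): flips 2 -> legal
(5,4): flips 1 -> legal
(5,5): no bracket -> illegal
B mobility = 9
-- W to move --
(1,2): no bracket -> illegal
(1,4): flips 3 -> legal
(1,5): flips 1 -> legal
(3,5): flips 2 -> legal
(5,4): no bracket -> illegal
(5,5): no bracket -> illegal
W mobility = 3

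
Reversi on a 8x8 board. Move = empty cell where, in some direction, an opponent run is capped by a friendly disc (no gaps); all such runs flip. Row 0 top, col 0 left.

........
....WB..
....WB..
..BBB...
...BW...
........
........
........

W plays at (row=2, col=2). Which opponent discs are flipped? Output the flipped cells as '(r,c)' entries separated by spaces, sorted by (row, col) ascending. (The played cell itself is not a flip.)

Answer: (3,3)

Derivation:
Dir NW: first cell '.' (not opp) -> no flip
Dir N: first cell '.' (not opp) -> no flip
Dir NE: first cell '.' (not opp) -> no flip
Dir W: first cell '.' (not opp) -> no flip
Dir E: first cell '.' (not opp) -> no flip
Dir SW: first cell '.' (not opp) -> no flip
Dir S: opp run (3,2), next='.' -> no flip
Dir SE: opp run (3,3) capped by W -> flip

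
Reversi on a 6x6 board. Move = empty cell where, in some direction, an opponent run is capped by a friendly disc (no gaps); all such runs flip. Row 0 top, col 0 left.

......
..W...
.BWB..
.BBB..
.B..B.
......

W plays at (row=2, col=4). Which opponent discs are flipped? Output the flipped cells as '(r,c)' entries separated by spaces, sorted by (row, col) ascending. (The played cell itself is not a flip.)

Dir NW: first cell '.' (not opp) -> no flip
Dir N: first cell '.' (not opp) -> no flip
Dir NE: first cell '.' (not opp) -> no flip
Dir W: opp run (2,3) capped by W -> flip
Dir E: first cell '.' (not opp) -> no flip
Dir SW: opp run (3,3), next='.' -> no flip
Dir S: first cell '.' (not opp) -> no flip
Dir SE: first cell '.' (not opp) -> no flip

Answer: (2,3)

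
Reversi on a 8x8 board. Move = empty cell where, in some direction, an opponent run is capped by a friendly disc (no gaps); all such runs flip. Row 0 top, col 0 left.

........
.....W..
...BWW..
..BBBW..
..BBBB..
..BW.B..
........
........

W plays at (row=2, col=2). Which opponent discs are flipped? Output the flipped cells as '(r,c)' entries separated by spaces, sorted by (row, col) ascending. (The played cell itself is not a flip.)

Dir NW: first cell '.' (not opp) -> no flip
Dir N: first cell '.' (not opp) -> no flip
Dir NE: first cell '.' (not opp) -> no flip
Dir W: first cell '.' (not opp) -> no flip
Dir E: opp run (2,3) capped by W -> flip
Dir SW: first cell '.' (not opp) -> no flip
Dir S: opp run (3,2) (4,2) (5,2), next='.' -> no flip
Dir SE: opp run (3,3) (4,4) (5,5), next='.' -> no flip

Answer: (2,3)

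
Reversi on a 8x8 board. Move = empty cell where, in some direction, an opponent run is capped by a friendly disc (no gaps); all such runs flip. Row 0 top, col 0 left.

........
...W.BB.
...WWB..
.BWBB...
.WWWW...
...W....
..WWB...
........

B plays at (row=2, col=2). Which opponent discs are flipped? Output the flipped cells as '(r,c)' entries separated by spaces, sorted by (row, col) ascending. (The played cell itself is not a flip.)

Answer: (2,3) (2,4)

Derivation:
Dir NW: first cell '.' (not opp) -> no flip
Dir N: first cell '.' (not opp) -> no flip
Dir NE: opp run (1,3), next='.' -> no flip
Dir W: first cell '.' (not opp) -> no flip
Dir E: opp run (2,3) (2,4) capped by B -> flip
Dir SW: first cell 'B' (not opp) -> no flip
Dir S: opp run (3,2) (4,2), next='.' -> no flip
Dir SE: first cell 'B' (not opp) -> no flip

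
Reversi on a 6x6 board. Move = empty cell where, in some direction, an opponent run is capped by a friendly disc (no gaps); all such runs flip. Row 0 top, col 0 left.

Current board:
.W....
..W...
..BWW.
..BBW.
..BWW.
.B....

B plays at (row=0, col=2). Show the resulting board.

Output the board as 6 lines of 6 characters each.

Answer: .WB...
..B...
..BWW.
..BBW.
..BWW.
.B....

Derivation:
Place B at (0,2); scan 8 dirs for brackets.
Dir NW: edge -> no flip
Dir N: edge -> no flip
Dir NE: edge -> no flip
Dir W: opp run (0,1), next='.' -> no flip
Dir E: first cell '.' (not opp) -> no flip
Dir SW: first cell '.' (not opp) -> no flip
Dir S: opp run (1,2) capped by B -> flip
Dir SE: first cell '.' (not opp) -> no flip
All flips: (1,2)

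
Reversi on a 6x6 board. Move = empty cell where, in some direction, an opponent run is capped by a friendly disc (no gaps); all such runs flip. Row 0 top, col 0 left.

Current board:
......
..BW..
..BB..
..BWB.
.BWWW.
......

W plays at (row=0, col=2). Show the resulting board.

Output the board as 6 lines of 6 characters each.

Place W at (0,2); scan 8 dirs for brackets.
Dir NW: edge -> no flip
Dir N: edge -> no flip
Dir NE: edge -> no flip
Dir W: first cell '.' (not opp) -> no flip
Dir E: first cell '.' (not opp) -> no flip
Dir SW: first cell '.' (not opp) -> no flip
Dir S: opp run (1,2) (2,2) (3,2) capped by W -> flip
Dir SE: first cell 'W' (not opp) -> no flip
All flips: (1,2) (2,2) (3,2)

Answer: ..W...
..WW..
..WB..
..WWB.
.BWWW.
......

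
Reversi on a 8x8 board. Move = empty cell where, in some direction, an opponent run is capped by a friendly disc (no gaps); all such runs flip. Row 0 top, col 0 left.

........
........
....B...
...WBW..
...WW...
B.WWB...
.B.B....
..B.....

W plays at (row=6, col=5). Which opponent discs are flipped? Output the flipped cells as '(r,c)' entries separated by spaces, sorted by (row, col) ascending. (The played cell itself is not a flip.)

Dir NW: opp run (5,4) capped by W -> flip
Dir N: first cell '.' (not opp) -> no flip
Dir NE: first cell '.' (not opp) -> no flip
Dir W: first cell '.' (not opp) -> no flip
Dir E: first cell '.' (not opp) -> no flip
Dir SW: first cell '.' (not opp) -> no flip
Dir S: first cell '.' (not opp) -> no flip
Dir SE: first cell '.' (not opp) -> no flip

Answer: (5,4)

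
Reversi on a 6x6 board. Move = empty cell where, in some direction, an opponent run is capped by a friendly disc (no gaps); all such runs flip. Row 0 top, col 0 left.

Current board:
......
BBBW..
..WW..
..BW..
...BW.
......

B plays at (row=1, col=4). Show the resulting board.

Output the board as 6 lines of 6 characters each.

Place B at (1,4); scan 8 dirs for brackets.
Dir NW: first cell '.' (not opp) -> no flip
Dir N: first cell '.' (not opp) -> no flip
Dir NE: first cell '.' (not opp) -> no flip
Dir W: opp run (1,3) capped by B -> flip
Dir E: first cell '.' (not opp) -> no flip
Dir SW: opp run (2,3) capped by B -> flip
Dir S: first cell '.' (not opp) -> no flip
Dir SE: first cell '.' (not opp) -> no flip
All flips: (1,3) (2,3)

Answer: ......
BBBBB.
..WB..
..BW..
...BW.
......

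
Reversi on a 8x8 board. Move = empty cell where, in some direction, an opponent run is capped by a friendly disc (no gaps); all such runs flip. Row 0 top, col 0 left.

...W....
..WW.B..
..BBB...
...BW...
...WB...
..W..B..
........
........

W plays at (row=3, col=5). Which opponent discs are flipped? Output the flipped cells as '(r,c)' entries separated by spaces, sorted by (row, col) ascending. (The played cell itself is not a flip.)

Dir NW: opp run (2,4) capped by W -> flip
Dir N: first cell '.' (not opp) -> no flip
Dir NE: first cell '.' (not opp) -> no flip
Dir W: first cell 'W' (not opp) -> no flip
Dir E: first cell '.' (not opp) -> no flip
Dir SW: opp run (4,4), next='.' -> no flip
Dir S: first cell '.' (not opp) -> no flip
Dir SE: first cell '.' (not opp) -> no flip

Answer: (2,4)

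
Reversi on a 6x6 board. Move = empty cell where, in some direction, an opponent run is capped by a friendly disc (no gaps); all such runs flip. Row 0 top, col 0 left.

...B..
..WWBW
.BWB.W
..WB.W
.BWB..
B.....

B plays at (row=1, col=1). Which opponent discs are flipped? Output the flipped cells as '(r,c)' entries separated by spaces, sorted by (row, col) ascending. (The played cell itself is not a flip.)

Answer: (1,2) (1,3) (2,2)

Derivation:
Dir NW: first cell '.' (not opp) -> no flip
Dir N: first cell '.' (not opp) -> no flip
Dir NE: first cell '.' (not opp) -> no flip
Dir W: first cell '.' (not opp) -> no flip
Dir E: opp run (1,2) (1,3) capped by B -> flip
Dir SW: first cell '.' (not opp) -> no flip
Dir S: first cell 'B' (not opp) -> no flip
Dir SE: opp run (2,2) capped by B -> flip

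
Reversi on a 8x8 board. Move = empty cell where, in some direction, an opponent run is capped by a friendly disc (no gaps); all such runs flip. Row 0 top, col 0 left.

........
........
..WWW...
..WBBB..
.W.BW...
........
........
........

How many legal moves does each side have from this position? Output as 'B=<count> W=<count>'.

Answer: B=11 W=7

Derivation:
-- B to move --
(1,1): flips 1 -> legal
(1,2): flips 1 -> legal
(1,3): flips 2 -> legal
(1,4): flips 1 -> legal
(1,5): flips 1 -> legal
(2,1): flips 1 -> legal
(2,5): no bracket -> illegal
(3,0): no bracket -> illegal
(3,1): flips 1 -> legal
(4,0): no bracket -> illegal
(4,2): no bracket -> illegal
(4,5): flips 1 -> legal
(5,0): no bracket -> illegal
(5,1): no bracket -> illegal
(5,2): no bracket -> illegal
(5,3): flips 1 -> legal
(5,4): flips 1 -> legal
(5,5): flips 1 -> legal
B mobility = 11
-- W to move --
(2,5): no bracket -> illegal
(2,6): flips 1 -> legal
(3,6): flips 3 -> legal
(4,2): flips 2 -> legal
(4,5): flips 1 -> legal
(4,6): flips 1 -> legal
(5,2): no bracket -> illegal
(5,3): flips 2 -> legal
(5,4): flips 1 -> legal
W mobility = 7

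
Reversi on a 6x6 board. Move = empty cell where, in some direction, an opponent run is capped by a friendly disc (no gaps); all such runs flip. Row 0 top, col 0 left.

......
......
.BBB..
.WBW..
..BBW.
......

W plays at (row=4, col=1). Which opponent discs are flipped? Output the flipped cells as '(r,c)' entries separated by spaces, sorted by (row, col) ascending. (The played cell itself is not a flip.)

Dir NW: first cell '.' (not opp) -> no flip
Dir N: first cell 'W' (not opp) -> no flip
Dir NE: opp run (3,2) (2,3), next='.' -> no flip
Dir W: first cell '.' (not opp) -> no flip
Dir E: opp run (4,2) (4,3) capped by W -> flip
Dir SW: first cell '.' (not opp) -> no flip
Dir S: first cell '.' (not opp) -> no flip
Dir SE: first cell '.' (not opp) -> no flip

Answer: (4,2) (4,3)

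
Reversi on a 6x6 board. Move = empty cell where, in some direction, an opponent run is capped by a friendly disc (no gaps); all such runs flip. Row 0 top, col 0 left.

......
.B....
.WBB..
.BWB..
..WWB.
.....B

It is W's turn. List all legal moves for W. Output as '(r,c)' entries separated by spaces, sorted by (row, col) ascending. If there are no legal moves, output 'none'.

Answer: (0,1) (1,2) (1,3) (1,4) (2,0) (2,4) (3,0) (3,4) (4,1) (4,5)

Derivation:
(0,0): no bracket -> illegal
(0,1): flips 1 -> legal
(0,2): no bracket -> illegal
(1,0): no bracket -> illegal
(1,2): flips 1 -> legal
(1,3): flips 2 -> legal
(1,4): flips 1 -> legal
(2,0): flips 1 -> legal
(2,4): flips 3 -> legal
(3,0): flips 1 -> legal
(3,4): flips 1 -> legal
(3,5): no bracket -> illegal
(4,0): no bracket -> illegal
(4,1): flips 1 -> legal
(4,5): flips 1 -> legal
(5,3): no bracket -> illegal
(5,4): no bracket -> illegal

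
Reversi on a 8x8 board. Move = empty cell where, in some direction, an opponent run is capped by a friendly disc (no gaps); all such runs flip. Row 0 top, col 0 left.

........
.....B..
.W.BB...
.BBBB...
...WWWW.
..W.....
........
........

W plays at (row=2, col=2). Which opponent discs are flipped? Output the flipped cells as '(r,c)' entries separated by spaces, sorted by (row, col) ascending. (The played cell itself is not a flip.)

Answer: (3,3)

Derivation:
Dir NW: first cell '.' (not opp) -> no flip
Dir N: first cell '.' (not opp) -> no flip
Dir NE: first cell '.' (not opp) -> no flip
Dir W: first cell 'W' (not opp) -> no flip
Dir E: opp run (2,3) (2,4), next='.' -> no flip
Dir SW: opp run (3,1), next='.' -> no flip
Dir S: opp run (3,2), next='.' -> no flip
Dir SE: opp run (3,3) capped by W -> flip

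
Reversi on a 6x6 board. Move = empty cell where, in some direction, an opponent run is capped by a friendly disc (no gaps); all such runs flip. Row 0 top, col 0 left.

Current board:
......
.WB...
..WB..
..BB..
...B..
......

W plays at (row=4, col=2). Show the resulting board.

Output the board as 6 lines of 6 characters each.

Place W at (4,2); scan 8 dirs for brackets.
Dir NW: first cell '.' (not opp) -> no flip
Dir N: opp run (3,2) capped by W -> flip
Dir NE: opp run (3,3), next='.' -> no flip
Dir W: first cell '.' (not opp) -> no flip
Dir E: opp run (4,3), next='.' -> no flip
Dir SW: first cell '.' (not opp) -> no flip
Dir S: first cell '.' (not opp) -> no flip
Dir SE: first cell '.' (not opp) -> no flip
All flips: (3,2)

Answer: ......
.WB...
..WB..
..WB..
..WB..
......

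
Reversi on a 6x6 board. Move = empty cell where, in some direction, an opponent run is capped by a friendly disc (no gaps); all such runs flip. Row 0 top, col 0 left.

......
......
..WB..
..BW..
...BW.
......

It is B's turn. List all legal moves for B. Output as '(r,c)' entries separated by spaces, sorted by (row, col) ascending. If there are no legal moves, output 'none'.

Answer: (1,2) (2,1) (3,4) (4,5)

Derivation:
(1,1): no bracket -> illegal
(1,2): flips 1 -> legal
(1,3): no bracket -> illegal
(2,1): flips 1 -> legal
(2,4): no bracket -> illegal
(3,1): no bracket -> illegal
(3,4): flips 1 -> legal
(3,5): no bracket -> illegal
(4,2): no bracket -> illegal
(4,5): flips 1 -> legal
(5,3): no bracket -> illegal
(5,4): no bracket -> illegal
(5,5): no bracket -> illegal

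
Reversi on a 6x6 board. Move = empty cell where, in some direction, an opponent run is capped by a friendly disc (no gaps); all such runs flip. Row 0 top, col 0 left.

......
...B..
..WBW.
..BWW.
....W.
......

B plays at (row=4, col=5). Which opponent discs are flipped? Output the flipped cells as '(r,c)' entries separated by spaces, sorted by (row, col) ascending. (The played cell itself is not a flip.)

Dir NW: opp run (3,4) capped by B -> flip
Dir N: first cell '.' (not opp) -> no flip
Dir NE: edge -> no flip
Dir W: opp run (4,4), next='.' -> no flip
Dir E: edge -> no flip
Dir SW: first cell '.' (not opp) -> no flip
Dir S: first cell '.' (not opp) -> no flip
Dir SE: edge -> no flip

Answer: (3,4)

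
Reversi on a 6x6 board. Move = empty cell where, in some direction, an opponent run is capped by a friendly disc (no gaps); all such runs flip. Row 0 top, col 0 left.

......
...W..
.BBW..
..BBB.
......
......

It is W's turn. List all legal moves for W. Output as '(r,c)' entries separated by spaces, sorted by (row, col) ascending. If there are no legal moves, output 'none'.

(1,0): no bracket -> illegal
(1,1): no bracket -> illegal
(1,2): no bracket -> illegal
(2,0): flips 2 -> legal
(2,4): no bracket -> illegal
(2,5): no bracket -> illegal
(3,0): no bracket -> illegal
(3,1): flips 1 -> legal
(3,5): no bracket -> illegal
(4,1): flips 1 -> legal
(4,2): no bracket -> illegal
(4,3): flips 1 -> legal
(4,4): no bracket -> illegal
(4,5): flips 1 -> legal

Answer: (2,0) (3,1) (4,1) (4,3) (4,5)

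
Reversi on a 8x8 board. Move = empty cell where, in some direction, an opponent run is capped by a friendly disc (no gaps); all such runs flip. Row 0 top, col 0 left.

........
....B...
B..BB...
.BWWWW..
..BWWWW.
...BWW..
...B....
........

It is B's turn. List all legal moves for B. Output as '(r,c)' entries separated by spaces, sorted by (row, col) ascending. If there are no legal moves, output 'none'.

(2,1): no bracket -> illegal
(2,2): flips 1 -> legal
(2,5): no bracket -> illegal
(2,6): flips 2 -> legal
(3,6): flips 6 -> legal
(3,7): no bracket -> illegal
(4,1): flips 1 -> legal
(4,7): flips 4 -> legal
(5,2): no bracket -> illegal
(5,6): flips 4 -> legal
(5,7): flips 2 -> legal
(6,4): flips 3 -> legal
(6,5): no bracket -> illegal
(6,6): no bracket -> illegal

Answer: (2,2) (2,6) (3,6) (4,1) (4,7) (5,6) (5,7) (6,4)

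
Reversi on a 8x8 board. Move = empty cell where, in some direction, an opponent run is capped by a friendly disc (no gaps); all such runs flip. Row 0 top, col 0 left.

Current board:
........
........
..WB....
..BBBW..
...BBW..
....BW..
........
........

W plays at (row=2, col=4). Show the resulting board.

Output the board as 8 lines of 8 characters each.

Place W at (2,4); scan 8 dirs for brackets.
Dir NW: first cell '.' (not opp) -> no flip
Dir N: first cell '.' (not opp) -> no flip
Dir NE: first cell '.' (not opp) -> no flip
Dir W: opp run (2,3) capped by W -> flip
Dir E: first cell '.' (not opp) -> no flip
Dir SW: opp run (3,3), next='.' -> no flip
Dir S: opp run (3,4) (4,4) (5,4), next='.' -> no flip
Dir SE: first cell 'W' (not opp) -> no flip
All flips: (2,3)

Answer: ........
........
..WWW...
..BBBW..
...BBW..
....BW..
........
........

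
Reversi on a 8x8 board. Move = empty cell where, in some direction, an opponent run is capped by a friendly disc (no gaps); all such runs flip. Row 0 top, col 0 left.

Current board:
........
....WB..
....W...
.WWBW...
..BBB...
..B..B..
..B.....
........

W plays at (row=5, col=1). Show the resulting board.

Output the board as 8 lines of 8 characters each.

Answer: ........
....WB..
....W...
.WWWW...
..WBB...
.WB..B..
..B.....
........

Derivation:
Place W at (5,1); scan 8 dirs for brackets.
Dir NW: first cell '.' (not opp) -> no flip
Dir N: first cell '.' (not opp) -> no flip
Dir NE: opp run (4,2) (3,3) capped by W -> flip
Dir W: first cell '.' (not opp) -> no flip
Dir E: opp run (5,2), next='.' -> no flip
Dir SW: first cell '.' (not opp) -> no flip
Dir S: first cell '.' (not opp) -> no flip
Dir SE: opp run (6,2), next='.' -> no flip
All flips: (3,3) (4,2)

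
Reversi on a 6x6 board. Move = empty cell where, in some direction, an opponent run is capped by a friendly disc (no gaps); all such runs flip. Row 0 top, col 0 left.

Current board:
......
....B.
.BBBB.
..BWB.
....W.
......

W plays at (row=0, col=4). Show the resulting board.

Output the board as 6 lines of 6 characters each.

Answer: ....W.
....W.
.BBBW.
..BWW.
....W.
......

Derivation:
Place W at (0,4); scan 8 dirs for brackets.
Dir NW: edge -> no flip
Dir N: edge -> no flip
Dir NE: edge -> no flip
Dir W: first cell '.' (not opp) -> no flip
Dir E: first cell '.' (not opp) -> no flip
Dir SW: first cell '.' (not opp) -> no flip
Dir S: opp run (1,4) (2,4) (3,4) capped by W -> flip
Dir SE: first cell '.' (not opp) -> no flip
All flips: (1,4) (2,4) (3,4)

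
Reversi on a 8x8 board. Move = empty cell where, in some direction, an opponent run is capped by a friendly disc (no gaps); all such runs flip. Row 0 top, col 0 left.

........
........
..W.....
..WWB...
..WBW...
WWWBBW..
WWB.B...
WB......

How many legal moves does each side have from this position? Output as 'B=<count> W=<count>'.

-- B to move --
(1,1): no bracket -> illegal
(1,2): flips 4 -> legal
(1,3): no bracket -> illegal
(2,1): flips 1 -> legal
(2,3): flips 1 -> legal
(2,4): no bracket -> illegal
(3,1): flips 3 -> legal
(3,5): flips 1 -> legal
(4,0): flips 1 -> legal
(4,1): flips 3 -> legal
(4,5): flips 1 -> legal
(4,6): flips 1 -> legal
(5,6): flips 1 -> legal
(6,3): no bracket -> illegal
(6,5): no bracket -> illegal
(6,6): no bracket -> illegal
(7,2): no bracket -> illegal
B mobility = 10
-- W to move --
(2,3): no bracket -> illegal
(2,4): flips 1 -> legal
(2,5): flips 2 -> legal
(3,5): flips 1 -> legal
(4,5): no bracket -> illegal
(6,3): flips 3 -> legal
(6,5): flips 2 -> legal
(7,2): flips 2 -> legal
(7,3): flips 2 -> legal
(7,4): flips 2 -> legal
(7,5): flips 2 -> legal
W mobility = 9

Answer: B=10 W=9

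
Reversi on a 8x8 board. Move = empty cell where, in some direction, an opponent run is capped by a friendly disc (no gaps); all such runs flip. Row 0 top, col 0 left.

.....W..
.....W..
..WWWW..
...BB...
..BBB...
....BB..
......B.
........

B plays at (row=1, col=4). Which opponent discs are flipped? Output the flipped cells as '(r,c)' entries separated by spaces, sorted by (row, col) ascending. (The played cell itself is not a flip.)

Answer: (2,4)

Derivation:
Dir NW: first cell '.' (not opp) -> no flip
Dir N: first cell '.' (not opp) -> no flip
Dir NE: opp run (0,5), next=edge -> no flip
Dir W: first cell '.' (not opp) -> no flip
Dir E: opp run (1,5), next='.' -> no flip
Dir SW: opp run (2,3), next='.' -> no flip
Dir S: opp run (2,4) capped by B -> flip
Dir SE: opp run (2,5), next='.' -> no flip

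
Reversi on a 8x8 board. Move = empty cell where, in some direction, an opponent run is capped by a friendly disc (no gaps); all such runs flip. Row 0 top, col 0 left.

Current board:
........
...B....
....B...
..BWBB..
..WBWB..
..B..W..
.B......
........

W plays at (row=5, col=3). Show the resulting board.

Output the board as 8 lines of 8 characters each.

Answer: ........
...B....
....B...
..BWBB..
..WWWB..
..BW.W..
.B......
........

Derivation:
Place W at (5,3); scan 8 dirs for brackets.
Dir NW: first cell 'W' (not opp) -> no flip
Dir N: opp run (4,3) capped by W -> flip
Dir NE: first cell 'W' (not opp) -> no flip
Dir W: opp run (5,2), next='.' -> no flip
Dir E: first cell '.' (not opp) -> no flip
Dir SW: first cell '.' (not opp) -> no flip
Dir S: first cell '.' (not opp) -> no flip
Dir SE: first cell '.' (not opp) -> no flip
All flips: (4,3)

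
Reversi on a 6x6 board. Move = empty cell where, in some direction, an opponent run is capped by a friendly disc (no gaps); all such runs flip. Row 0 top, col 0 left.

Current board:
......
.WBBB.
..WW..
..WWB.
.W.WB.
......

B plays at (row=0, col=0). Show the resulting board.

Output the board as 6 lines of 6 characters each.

Answer: B.....
.BBBB.
..BW..
..WBB.
.W.WB.
......

Derivation:
Place B at (0,0); scan 8 dirs for brackets.
Dir NW: edge -> no flip
Dir N: edge -> no flip
Dir NE: edge -> no flip
Dir W: edge -> no flip
Dir E: first cell '.' (not opp) -> no flip
Dir SW: edge -> no flip
Dir S: first cell '.' (not opp) -> no flip
Dir SE: opp run (1,1) (2,2) (3,3) capped by B -> flip
All flips: (1,1) (2,2) (3,3)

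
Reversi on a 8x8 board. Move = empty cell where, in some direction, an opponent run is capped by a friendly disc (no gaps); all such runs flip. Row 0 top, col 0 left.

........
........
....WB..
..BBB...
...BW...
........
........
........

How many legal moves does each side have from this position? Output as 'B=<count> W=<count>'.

Answer: B=6 W=3

Derivation:
-- B to move --
(1,3): no bracket -> illegal
(1,4): flips 1 -> legal
(1,5): flips 1 -> legal
(2,3): flips 1 -> legal
(3,5): no bracket -> illegal
(4,5): flips 1 -> legal
(5,3): no bracket -> illegal
(5,4): flips 1 -> legal
(5,5): flips 1 -> legal
B mobility = 6
-- W to move --
(1,4): no bracket -> illegal
(1,5): no bracket -> illegal
(1,6): no bracket -> illegal
(2,1): no bracket -> illegal
(2,2): flips 1 -> legal
(2,3): no bracket -> illegal
(2,6): flips 1 -> legal
(3,1): no bracket -> illegal
(3,5): no bracket -> illegal
(3,6): no bracket -> illegal
(4,1): no bracket -> illegal
(4,2): flips 2 -> legal
(4,5): no bracket -> illegal
(5,2): no bracket -> illegal
(5,3): no bracket -> illegal
(5,4): no bracket -> illegal
W mobility = 3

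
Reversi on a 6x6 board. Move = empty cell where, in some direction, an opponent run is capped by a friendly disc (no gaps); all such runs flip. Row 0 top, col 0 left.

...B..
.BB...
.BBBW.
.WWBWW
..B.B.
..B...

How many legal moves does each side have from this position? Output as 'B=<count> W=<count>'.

-- B to move --
(1,3): no bracket -> illegal
(1,4): flips 2 -> legal
(1,5): flips 1 -> legal
(2,0): flips 1 -> legal
(2,5): flips 1 -> legal
(3,0): flips 2 -> legal
(4,0): flips 1 -> legal
(4,1): flips 2 -> legal
(4,3): flips 1 -> legal
(4,5): flips 1 -> legal
B mobility = 9
-- W to move --
(0,0): no bracket -> illegal
(0,1): flips 4 -> legal
(0,2): flips 2 -> legal
(0,4): no bracket -> illegal
(1,0): flips 1 -> legal
(1,3): flips 1 -> legal
(1,4): flips 1 -> legal
(2,0): flips 3 -> legal
(3,0): no bracket -> illegal
(4,1): no bracket -> illegal
(4,3): no bracket -> illegal
(4,5): no bracket -> illegal
(5,1): flips 2 -> legal
(5,3): flips 2 -> legal
(5,4): flips 1 -> legal
(5,5): no bracket -> illegal
W mobility = 9

Answer: B=9 W=9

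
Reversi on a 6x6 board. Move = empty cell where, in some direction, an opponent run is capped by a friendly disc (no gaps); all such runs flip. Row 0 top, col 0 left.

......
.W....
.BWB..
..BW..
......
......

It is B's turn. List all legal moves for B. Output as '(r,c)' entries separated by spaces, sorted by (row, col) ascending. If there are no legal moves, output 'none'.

(0,0): no bracket -> illegal
(0,1): flips 1 -> legal
(0,2): no bracket -> illegal
(1,0): no bracket -> illegal
(1,2): flips 1 -> legal
(1,3): no bracket -> illegal
(2,0): no bracket -> illegal
(2,4): no bracket -> illegal
(3,1): no bracket -> illegal
(3,4): flips 1 -> legal
(4,2): no bracket -> illegal
(4,3): flips 1 -> legal
(4,4): no bracket -> illegal

Answer: (0,1) (1,2) (3,4) (4,3)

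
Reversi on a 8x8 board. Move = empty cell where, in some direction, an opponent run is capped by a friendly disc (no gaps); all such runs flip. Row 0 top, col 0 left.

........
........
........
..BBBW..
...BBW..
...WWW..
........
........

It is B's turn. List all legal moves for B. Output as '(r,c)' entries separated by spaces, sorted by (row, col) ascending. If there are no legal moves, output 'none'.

(2,4): no bracket -> illegal
(2,5): no bracket -> illegal
(2,6): flips 1 -> legal
(3,6): flips 1 -> legal
(4,2): no bracket -> illegal
(4,6): flips 1 -> legal
(5,2): no bracket -> illegal
(5,6): flips 1 -> legal
(6,2): flips 1 -> legal
(6,3): flips 1 -> legal
(6,4): flips 1 -> legal
(6,5): flips 1 -> legal
(6,6): flips 1 -> legal

Answer: (2,6) (3,6) (4,6) (5,6) (6,2) (6,3) (6,4) (6,5) (6,6)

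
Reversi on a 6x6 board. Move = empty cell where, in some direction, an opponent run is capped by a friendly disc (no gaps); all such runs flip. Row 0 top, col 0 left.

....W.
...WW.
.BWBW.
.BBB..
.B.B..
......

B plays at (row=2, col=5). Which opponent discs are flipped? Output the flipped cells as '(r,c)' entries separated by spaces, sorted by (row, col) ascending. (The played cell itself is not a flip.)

Dir NW: opp run (1,4), next='.' -> no flip
Dir N: first cell '.' (not opp) -> no flip
Dir NE: edge -> no flip
Dir W: opp run (2,4) capped by B -> flip
Dir E: edge -> no flip
Dir SW: first cell '.' (not opp) -> no flip
Dir S: first cell '.' (not opp) -> no flip
Dir SE: edge -> no flip

Answer: (2,4)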